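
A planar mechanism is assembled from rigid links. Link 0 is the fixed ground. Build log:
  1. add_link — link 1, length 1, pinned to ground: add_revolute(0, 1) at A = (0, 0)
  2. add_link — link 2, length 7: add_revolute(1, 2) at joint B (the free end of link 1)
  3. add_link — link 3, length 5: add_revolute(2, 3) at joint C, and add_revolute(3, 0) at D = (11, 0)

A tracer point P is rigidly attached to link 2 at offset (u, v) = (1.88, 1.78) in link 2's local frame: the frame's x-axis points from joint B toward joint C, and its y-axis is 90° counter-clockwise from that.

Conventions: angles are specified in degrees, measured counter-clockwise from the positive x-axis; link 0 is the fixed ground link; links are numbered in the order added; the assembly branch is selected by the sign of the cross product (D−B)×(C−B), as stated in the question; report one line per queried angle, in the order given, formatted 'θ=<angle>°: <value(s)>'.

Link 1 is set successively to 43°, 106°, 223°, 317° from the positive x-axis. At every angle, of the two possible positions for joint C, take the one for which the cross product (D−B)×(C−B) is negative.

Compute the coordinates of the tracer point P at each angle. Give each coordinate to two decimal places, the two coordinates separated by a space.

A=(0,0), D=(11.00,0)
θ=43°: B = A + 1.00·(cos43°, sin43°) = (0.7314, 0.6820)
θ=43°: |BD| = 10.2913
θ=43°: circle(B,7.00) ∩ circle(D,5.00): a=6.3117, h=3.0270
θ=43°:   candidates: C₊=(7.2297,3.2841) cross=31.152; C₋=(6.8286,-2.7566) cross=-31.152
θ=43°:   branch - wants cross < 0 → take C=(6.8286,-2.7566) (cross=-31.152)
θ=43°: ex = (C−B)/|BC| = (0.8710,-0.4912); ey = (0.4912,0.8710)
θ=43°: P = B + 1.88·ex + 1.78·ey = (3.2433,1.3089)
θ=106°: B = A + 1.00·(cos106°, sin106°) = (-0.2756, 0.9613)
θ=106°: |BD| = 11.3165
θ=106°: circle(B,7.00) ∩ circle(D,5.00): a=6.7187, h=1.9646
θ=106°:   candidates: C₊=(6.5856,2.3480) cross=22.232; C₋=(6.2519,-1.5669) cross=-22.232
θ=106°:   branch - wants cross < 0 → take C=(6.2519,-1.5669) (cross=-22.232)
θ=106°: ex = (C−B)/|BC| = (0.9325,-0.3612); ey = (0.3612,0.9325)
θ=106°: P = B + 1.88·ex + 1.78·ey = (2.1203,1.9421)
θ=223°: B = A + 1.00·(cos223°, sin223°) = (-0.7314, -0.6820)
θ=223°: |BD| = 11.7512
θ=223°: circle(B,7.00) ∩ circle(D,5.00): a=6.8968, h=1.1978
θ=223°:   candidates: C₊=(6.0843,0.9141) cross=14.076; C₋=(6.2233,-1.4775) cross=-14.076
θ=223°:   branch - wants cross < 0 → take C=(6.2233,-1.4775) (cross=-14.076)
θ=223°: ex = (C−B)/|BC| = (0.9935,-0.1136); ey = (0.1136,0.9935)
θ=223°: P = B + 1.88·ex + 1.78·ey = (1.3388,0.8728)
θ=317°: B = A + 1.00·(cos317°, sin317°) = (0.7314, -0.6820)
θ=317°: |BD| = 10.2913
θ=317°: circle(B,7.00) ∩ circle(D,5.00): a=6.3117, h=3.0270
θ=317°:   candidates: C₊=(6.8286,2.7566) cross=31.152; C₋=(7.2297,-3.2841) cross=-31.152
θ=317°:   branch - wants cross < 0 → take C=(7.2297,-3.2841) (cross=-31.152)
θ=317°: ex = (C−B)/|BC| = (0.9283,-0.3717); ey = (0.3717,0.9283)
θ=317°: P = B + 1.88·ex + 1.78·ey = (3.1383,0.2716)

θ=43°: 3.24 1.31
θ=106°: 2.12 1.94
θ=223°: 1.34 0.87
θ=317°: 3.14 0.27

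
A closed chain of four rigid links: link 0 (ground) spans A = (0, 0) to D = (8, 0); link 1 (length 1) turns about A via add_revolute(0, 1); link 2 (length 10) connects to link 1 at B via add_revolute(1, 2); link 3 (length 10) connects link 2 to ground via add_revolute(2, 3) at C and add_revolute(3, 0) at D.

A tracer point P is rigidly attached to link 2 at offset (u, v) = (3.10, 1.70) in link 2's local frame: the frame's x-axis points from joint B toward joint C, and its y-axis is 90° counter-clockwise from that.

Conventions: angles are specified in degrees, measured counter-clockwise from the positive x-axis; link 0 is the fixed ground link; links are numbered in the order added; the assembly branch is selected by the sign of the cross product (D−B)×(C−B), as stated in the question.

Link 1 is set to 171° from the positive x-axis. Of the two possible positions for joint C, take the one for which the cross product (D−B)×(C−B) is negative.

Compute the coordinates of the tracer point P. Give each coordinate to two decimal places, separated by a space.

A=(0,0), D=(8.00,0)
B = A + 1.00·(cos171°, sin171°) = (-0.9877, 0.1564)
|BD| = 8.9890
circle(B,10.00) ∩ circle(D,10.00): a=4.4945, h=8.9330
  candidates: C₊=(3.6616,9.0099) cross=80.300; C₋=(3.3507,-8.8535) cross=-80.300
  branch - wants cross < 0 → take C=(3.3507,-8.8535) (cross=-80.300)
ex = (C−B)/|BC| = (0.4338,-0.9010); ey = (0.9010,0.4338)
P = B + 3.10·ex + 1.70·ey = (1.8889,-1.8991)

1.89 -1.90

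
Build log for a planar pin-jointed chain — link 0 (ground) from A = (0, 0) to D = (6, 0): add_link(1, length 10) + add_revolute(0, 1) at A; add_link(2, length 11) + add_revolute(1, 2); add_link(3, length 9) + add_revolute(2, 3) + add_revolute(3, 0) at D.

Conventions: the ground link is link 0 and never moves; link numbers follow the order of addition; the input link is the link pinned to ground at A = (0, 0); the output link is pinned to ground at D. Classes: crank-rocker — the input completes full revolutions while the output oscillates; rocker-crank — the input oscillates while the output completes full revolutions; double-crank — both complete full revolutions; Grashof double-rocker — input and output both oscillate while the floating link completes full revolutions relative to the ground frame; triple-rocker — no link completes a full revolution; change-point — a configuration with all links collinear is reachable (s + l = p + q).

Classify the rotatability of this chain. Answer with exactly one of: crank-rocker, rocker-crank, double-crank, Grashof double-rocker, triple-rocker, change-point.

lengths: ground=6, input=10, coupler=11, output=9
sorted: s=6 (shortest), l=11 (longest), p+q=19
s + l = 17 vs p + q = 19
s + l < p + q (Grashof) with shortest = ground link → double-crank

double-crank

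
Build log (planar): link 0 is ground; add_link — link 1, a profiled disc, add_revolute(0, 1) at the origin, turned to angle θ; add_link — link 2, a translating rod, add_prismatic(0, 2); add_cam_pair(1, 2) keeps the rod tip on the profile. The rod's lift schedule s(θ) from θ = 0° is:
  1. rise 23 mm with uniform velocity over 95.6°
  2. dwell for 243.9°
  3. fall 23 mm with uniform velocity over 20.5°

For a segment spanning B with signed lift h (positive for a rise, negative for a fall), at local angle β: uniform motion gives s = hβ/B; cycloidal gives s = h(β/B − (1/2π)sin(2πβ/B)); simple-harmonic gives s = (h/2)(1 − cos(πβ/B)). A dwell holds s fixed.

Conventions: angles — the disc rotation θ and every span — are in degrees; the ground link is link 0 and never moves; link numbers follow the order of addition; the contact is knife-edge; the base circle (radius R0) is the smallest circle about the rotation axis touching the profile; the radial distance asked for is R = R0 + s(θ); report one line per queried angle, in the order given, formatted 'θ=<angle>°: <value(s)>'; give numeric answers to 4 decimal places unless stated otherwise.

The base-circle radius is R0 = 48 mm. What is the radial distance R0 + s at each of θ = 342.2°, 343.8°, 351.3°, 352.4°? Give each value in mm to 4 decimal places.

seg 1 [0°–95.6°] uniform, h=23: full span → s += 23 → s = 23.0000
seg 2 [95.6°–339.5°] dwell: s stays 23.0000
seg 3 [339.5°–360°] uniform, h=-23: θ=342.2° here. β=2.7, B=20.5. -23·2.7/20.5 = -3.0293 → s = 19.9707
seg 3 [339.5°–360°] uniform, h=-23: θ=343.8° here. β=4.3, B=20.5. -23·4.3/20.5 = -4.8244 → s = 18.1756
seg 3 [339.5°–360°] uniform, h=-23: θ=351.3° here. β=11.8, B=20.5. -23·11.8/20.5 = -13.2390 → s = 9.7610
seg 3 [339.5°–360°] uniform, h=-23: θ=352.4° here. β=12.9, B=20.5. -23·12.9/20.5 = -14.4732 → s = 8.5268
θ=342.2°: R = R0 + s = 48 + 19.9707 = 67.9707
θ=343.8°: R = R0 + s = 48 + 18.1756 = 66.1756
θ=351.3°: R = R0 + s = 48 + 9.7610 = 57.7610
θ=352.4°: R = R0 + s = 48 + 8.5268 = 56.5268

θ=342.2°: 67.9707
θ=343.8°: 66.1756
θ=351.3°: 57.7610
θ=352.4°: 56.5268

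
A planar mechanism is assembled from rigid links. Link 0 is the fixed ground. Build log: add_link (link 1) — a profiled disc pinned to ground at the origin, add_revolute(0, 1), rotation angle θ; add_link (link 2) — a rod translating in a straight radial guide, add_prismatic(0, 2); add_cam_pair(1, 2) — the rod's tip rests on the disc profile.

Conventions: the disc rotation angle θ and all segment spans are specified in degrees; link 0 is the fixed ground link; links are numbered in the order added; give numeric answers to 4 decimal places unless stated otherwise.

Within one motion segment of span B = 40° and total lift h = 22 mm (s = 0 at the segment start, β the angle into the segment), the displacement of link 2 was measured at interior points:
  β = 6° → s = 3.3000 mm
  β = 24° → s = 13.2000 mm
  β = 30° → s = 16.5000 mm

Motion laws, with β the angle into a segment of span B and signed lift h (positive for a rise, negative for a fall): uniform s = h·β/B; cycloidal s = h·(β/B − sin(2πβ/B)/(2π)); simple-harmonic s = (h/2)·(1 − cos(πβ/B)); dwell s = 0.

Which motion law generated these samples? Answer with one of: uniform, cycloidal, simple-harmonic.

candidates at β/B = r: uniform s = h·r (linear in β); cycloidal s = h·(r − sin(2πr)/(2π)); simple-harmonic s = (h/2)(1 − cos(πr))
β=6°: printed 3.3000 | uniform 3.3000, cycloidal 0.4673, simple-harmonic 1.1989
β=24°: printed 13.2000 | uniform 13.2000, cycloidal 15.2581, simple-harmonic 14.3992
β=30°: printed 16.5000 | uniform 16.5000, cycloidal 20.0014, simple-harmonic 18.7782
only one law matches every sample → uniform

uniform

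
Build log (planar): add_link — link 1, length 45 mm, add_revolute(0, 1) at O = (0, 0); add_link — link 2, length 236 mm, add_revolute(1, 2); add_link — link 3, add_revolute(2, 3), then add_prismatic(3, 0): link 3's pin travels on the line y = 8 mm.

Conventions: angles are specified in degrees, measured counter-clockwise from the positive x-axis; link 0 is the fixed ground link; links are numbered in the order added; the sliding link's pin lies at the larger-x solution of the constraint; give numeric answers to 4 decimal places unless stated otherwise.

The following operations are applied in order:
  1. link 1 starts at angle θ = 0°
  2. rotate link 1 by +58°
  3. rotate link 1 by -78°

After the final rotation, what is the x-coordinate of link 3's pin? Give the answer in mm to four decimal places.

geometry: r = 45 mm, L = 236 mm, e = 8 mm; θ starts at 0°
rotate link 1 by +58°: θ ← 0° +58° = 58°
rotate link 1 by -78°: θ ← 58° -78° = -20°
crank pin P = (r cos θ, r sin θ) = (42.286168, -15.390906)
h = r sin θ − e = -15.390906 − 8 = -23.390906
x = r cos θ + √(L² − h²) = 42.286168 + 234.837956 = 277.124124

277.1241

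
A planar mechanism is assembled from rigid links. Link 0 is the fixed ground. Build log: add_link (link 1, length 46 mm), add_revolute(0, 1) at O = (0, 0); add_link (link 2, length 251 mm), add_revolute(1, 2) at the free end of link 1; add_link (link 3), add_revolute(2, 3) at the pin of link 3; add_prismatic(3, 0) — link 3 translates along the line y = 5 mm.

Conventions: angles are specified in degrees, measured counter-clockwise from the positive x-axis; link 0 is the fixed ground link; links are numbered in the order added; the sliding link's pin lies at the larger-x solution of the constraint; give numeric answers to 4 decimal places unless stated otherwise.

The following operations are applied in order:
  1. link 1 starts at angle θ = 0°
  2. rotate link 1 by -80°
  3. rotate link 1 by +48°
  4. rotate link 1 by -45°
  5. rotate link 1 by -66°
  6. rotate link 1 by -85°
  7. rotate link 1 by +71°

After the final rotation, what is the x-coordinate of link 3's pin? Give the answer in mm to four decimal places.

geometry: r = 46 mm, L = 251 mm, e = 5 mm; θ starts at 0°
rotate link 1 by -80°: θ ← 0° -80° = -80°
rotate link 1 by +48°: θ ← -80° +48° = -32°
rotate link 1 by -45°: θ ← -32° -45° = -77°
rotate link 1 by -66°: θ ← -77° -66° = -143°
rotate link 1 by -85°: θ ← -143° -85° = -228°
rotate link 1 by +71°: θ ← -228° +71° = -157°
crank pin P = (r cos θ, r sin θ) = (-42.343223, -17.973632)
h = r sin θ − e = -17.973632 − 5 = -22.973632
x = r cos θ + √(L² − h²) = -42.343223 + 249.946419 = 207.603195

207.6032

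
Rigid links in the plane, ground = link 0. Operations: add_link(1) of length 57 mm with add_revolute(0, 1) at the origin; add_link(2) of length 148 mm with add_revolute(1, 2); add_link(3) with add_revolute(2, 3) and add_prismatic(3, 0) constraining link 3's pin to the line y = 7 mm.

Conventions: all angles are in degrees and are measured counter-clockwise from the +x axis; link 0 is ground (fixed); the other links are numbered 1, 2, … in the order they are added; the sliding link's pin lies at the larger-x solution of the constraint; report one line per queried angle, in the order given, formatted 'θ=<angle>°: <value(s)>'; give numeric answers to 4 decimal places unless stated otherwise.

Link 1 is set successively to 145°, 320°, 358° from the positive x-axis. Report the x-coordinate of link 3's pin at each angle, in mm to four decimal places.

geometry: r = 57 mm, L = 148 mm, e = 7 mm
θ=145°: crank pin P = (r cos θ, r sin θ) = (-46.691667, 32.693857)
θ=145°: h = r sin θ − e = 32.693857 − 7 = 25.693857
θ=145°: x = r cos θ + √(L² − h²) = -46.691667 + 145.752618 = 99.060952
θ=320°: crank pin P = (r cos θ, r sin θ) = (43.664533, -36.638894)
θ=320°: h = r sin θ − e = -36.638894 − 7 = -43.638894
θ=320°: x = r cos θ + √(L² − h²) = 43.664533 + 141.420108 = 185.084641
θ=358°: crank pin P = (r cos θ, r sin θ) = (56.965277, -1.989271)
θ=358°: h = r sin θ − e = -1.989271 − 7 = -8.989271
θ=358°: x = r cos θ + √(L² − h²) = 56.965277 + 147.726751 = 204.692028

θ=145°: 99.0610
θ=320°: 185.0846
θ=358°: 204.6920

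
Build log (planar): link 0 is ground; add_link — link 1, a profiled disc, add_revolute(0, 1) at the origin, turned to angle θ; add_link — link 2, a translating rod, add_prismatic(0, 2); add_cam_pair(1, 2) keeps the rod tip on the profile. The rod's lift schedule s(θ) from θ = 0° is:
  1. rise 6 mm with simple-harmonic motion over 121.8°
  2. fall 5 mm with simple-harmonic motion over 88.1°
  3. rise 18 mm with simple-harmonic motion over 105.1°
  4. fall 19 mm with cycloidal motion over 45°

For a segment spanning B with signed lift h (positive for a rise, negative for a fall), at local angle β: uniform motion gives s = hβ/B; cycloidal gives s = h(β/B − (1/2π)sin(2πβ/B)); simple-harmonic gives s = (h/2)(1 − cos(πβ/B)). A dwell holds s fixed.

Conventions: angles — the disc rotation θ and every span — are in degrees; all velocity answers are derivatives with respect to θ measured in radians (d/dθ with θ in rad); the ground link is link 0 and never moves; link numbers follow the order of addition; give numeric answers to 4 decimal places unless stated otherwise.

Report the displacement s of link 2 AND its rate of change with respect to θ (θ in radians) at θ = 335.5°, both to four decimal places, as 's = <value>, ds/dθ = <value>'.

seg 1 [0°–121.8°] simple-harmonic, h=6: full span → s += 6 → s = 6.0000
seg 2 [121.8°–209.9°] simple-harmonic, h=-5: full span → s += -5 → s = 1.0000
seg 3 [209.9°–315°] simple-harmonic, h=18: full span → s += 18 → s = 19.0000
seg 4 [315°–360°] cycloidal, h=-19: θ=335.5° here. β=20.5, B=45. -19·(0.4556 − sin(2π·0.4556)/(2π)) = -7.8220 → s = 11.1780
velocity in seg [315°–360°] (cycloidal), θ in radians: β = 20.5° = 0.3578 rad, B = 45° = 0.7854 rad; ds/dθ = (h/B)(1 − cos(2πβ/B)) = ((-19)/0.7854)(1 − cos(2π·0.4556)) = -47.445963 mm/rad

s = 11.1780, ds/dθ = -47.4460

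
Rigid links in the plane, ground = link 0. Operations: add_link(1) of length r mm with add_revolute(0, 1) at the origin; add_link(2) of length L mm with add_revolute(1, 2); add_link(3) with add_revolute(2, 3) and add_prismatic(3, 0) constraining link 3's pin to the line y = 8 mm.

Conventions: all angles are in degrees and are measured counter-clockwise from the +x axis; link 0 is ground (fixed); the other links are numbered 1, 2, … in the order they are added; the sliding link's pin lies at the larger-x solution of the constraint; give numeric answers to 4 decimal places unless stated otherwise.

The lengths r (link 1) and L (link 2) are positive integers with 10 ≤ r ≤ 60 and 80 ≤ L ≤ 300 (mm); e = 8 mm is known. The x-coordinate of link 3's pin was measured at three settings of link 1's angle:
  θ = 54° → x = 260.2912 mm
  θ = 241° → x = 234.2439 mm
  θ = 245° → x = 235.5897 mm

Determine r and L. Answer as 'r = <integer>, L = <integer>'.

constraint per measurement: (x − r cos θ)² + (r sin θ − e)² = L²
subtracting the θ₁ and θ₂ equations cancels the r² and L² terms:
r = (x₁² − x₂²) / (2[(x₁cos θ₁ + e sin θ₁) − (x₂cos θ₂ + e sin θ₂)]) = 23.0000 → r = 23
L² = (x₁ − r cos θ₁)² + (r sin θ₁ − e)² = 61009.0054 → L = 247.0000 → L = 247
check at θ₃=245°: x = 235.5897 (printed 235.5897) ✓

r = 23, L = 247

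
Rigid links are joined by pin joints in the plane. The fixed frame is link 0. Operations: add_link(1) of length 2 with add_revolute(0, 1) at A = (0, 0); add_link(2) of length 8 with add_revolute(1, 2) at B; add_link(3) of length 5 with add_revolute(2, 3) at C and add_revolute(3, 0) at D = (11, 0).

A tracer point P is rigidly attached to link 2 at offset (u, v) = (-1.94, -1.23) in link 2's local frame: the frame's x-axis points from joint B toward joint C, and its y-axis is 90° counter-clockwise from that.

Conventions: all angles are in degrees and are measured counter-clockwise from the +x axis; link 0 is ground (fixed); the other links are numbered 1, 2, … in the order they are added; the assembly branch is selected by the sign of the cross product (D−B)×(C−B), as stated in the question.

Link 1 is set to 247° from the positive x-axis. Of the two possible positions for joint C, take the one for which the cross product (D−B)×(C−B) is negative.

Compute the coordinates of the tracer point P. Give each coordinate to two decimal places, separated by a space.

A=(0,0), D=(11.00,0)
B = A + 2.00·(cos247°, sin247°) = (-0.7815, -1.8410)
|BD| = 11.9244
circle(B,8.00) ∩ circle(D,5.00): a=7.5975, h=2.5055
  candidates: C₊=(6.3381,1.8075) cross=29.877; C₋=(7.1118,-3.1435) cross=-29.877
  branch - wants cross < 0 → take C=(7.1118,-3.1435) (cross=-29.877)
ex = (C−B)/|BC| = (0.9867,-0.1628); ey = (0.1628,0.9867)
P = B + -1.94·ex + -1.23·ey = (-2.8958,-2.7387)

-2.90 -2.74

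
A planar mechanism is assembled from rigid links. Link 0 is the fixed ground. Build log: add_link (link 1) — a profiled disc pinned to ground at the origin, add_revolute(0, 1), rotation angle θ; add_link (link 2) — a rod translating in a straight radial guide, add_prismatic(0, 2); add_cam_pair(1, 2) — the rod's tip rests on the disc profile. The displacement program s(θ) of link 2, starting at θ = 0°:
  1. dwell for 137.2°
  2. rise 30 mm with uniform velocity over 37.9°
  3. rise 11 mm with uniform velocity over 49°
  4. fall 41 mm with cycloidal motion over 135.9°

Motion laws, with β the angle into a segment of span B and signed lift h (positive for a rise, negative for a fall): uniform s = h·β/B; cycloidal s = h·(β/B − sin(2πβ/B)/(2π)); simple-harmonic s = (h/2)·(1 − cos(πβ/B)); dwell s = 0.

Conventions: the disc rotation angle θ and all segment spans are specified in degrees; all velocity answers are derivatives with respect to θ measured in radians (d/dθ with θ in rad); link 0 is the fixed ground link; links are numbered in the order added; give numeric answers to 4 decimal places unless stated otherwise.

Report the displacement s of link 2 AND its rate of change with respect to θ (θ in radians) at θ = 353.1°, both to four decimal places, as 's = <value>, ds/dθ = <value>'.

seg 1 [0°–137.2°] dwell: s stays 0.0000
seg 2 [137.2°–175.1°] uniform, h=30: full span → s += 30 → s = 30.0000
seg 3 [175.1°–224.1°] uniform, h=11: full span → s += 11 → s = 41.0000
seg 4 [224.1°–360°] cycloidal, h=-41: θ=353.1° here. β=129, B=135.9. -41·(0.9492 − sin(2π·0.9492)/(2π)) = -40.9649 → s = 0.0351
velocity in seg [224.1°–360°] (cycloidal), θ in radians: β = 129° = 2.2515 rad, B = 135.9° = 2.3719 rad; ds/dθ = (h/B)(1 − cos(2πβ/B)) = ((-41)/2.3719)(1 − cos(2π·0.9492)) = -0.872147 mm/rad

s = 0.0351, ds/dθ = -0.8721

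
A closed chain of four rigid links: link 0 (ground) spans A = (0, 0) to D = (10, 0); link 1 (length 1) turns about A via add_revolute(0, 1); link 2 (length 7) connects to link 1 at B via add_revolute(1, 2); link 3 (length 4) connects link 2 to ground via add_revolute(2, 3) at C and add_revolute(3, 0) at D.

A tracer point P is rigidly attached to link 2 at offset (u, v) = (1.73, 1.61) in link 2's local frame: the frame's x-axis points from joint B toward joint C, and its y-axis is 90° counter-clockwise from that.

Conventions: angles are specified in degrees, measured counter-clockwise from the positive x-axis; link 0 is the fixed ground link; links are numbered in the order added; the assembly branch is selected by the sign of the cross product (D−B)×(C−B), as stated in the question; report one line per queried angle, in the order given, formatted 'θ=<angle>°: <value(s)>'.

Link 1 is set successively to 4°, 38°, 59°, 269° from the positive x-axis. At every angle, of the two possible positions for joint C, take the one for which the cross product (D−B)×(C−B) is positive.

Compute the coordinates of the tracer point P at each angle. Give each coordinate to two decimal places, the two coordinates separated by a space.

A=(0,0), D=(10.00,0)
θ=4°: B = A + 1.00·(cos4°, sin4°) = (0.9976, 0.0698)
θ=4°: |BD| = 9.0027
θ=4°: circle(B,7.00) ∩ circle(D,4.00): a=6.3341, h=2.9797
θ=4°:   candidates: C₊=(7.3546,3.0003) cross=26.826; C₋=(7.3084,-2.9590) cross=-26.826
θ=4°:   branch + wants cross > 0 → take C=(7.3546,3.0003) (cross=26.826)
θ=4°: ex = (C−B)/|BC| = (0.9081,0.4187); ey = (-0.4187,0.9081)
θ=4°: P = B + 1.73·ex + 1.61·ey = (1.8946,2.2561)
θ=38°: B = A + 1.00·(cos38°, sin38°) = (0.7880, 0.6157)
θ=38°: |BD| = 9.2325
θ=38°: circle(B,7.00) ∩ circle(D,4.00): a=6.4034, h=2.8277
θ=38°:   candidates: C₊=(7.3657,3.0101) cross=26.107; C₋=(6.9886,-2.6328) cross=-26.107
θ=38°:   branch + wants cross > 0 → take C=(7.3657,3.0101) (cross=26.107)
θ=38°: ex = (C−B)/|BC| = (0.9397,0.3421); ey = (-0.3421,0.9397)
θ=38°: P = B + 1.73·ex + 1.61·ey = (1.8629,2.7203)
θ=59°: B = A + 1.00·(cos59°, sin59°) = (0.5150, 0.8572)
θ=59°: |BD| = 9.5236
θ=59°: circle(B,7.00) ∩ circle(D,4.00): a=6.4943, h=2.6122
θ=59°:   candidates: C₊=(7.2181,2.8742) cross=24.877; C₋=(6.7479,-2.3289) cross=-24.877
θ=59°:   branch + wants cross > 0 → take C=(7.2181,2.8742) (cross=24.877)
θ=59°: ex = (C−B)/|BC| = (0.9576,0.2882); ey = (-0.2882,0.9576)
θ=59°: P = B + 1.73·ex + 1.61·ey = (1.7077,2.8974)
θ=269°: B = A + 1.00·(cos269°, sin269°) = (-0.0175, -0.9998)
θ=269°: |BD| = 10.0672
θ=269°: circle(B,7.00) ∩ circle(D,4.00): a=6.6726, h=2.1158
θ=269°:   candidates: C₊=(6.4120,1.7682) cross=21.300; C₋=(6.8323,-2.4425) cross=-21.300
θ=269°:   branch + wants cross > 0 → take C=(6.4120,1.7682) (cross=21.300)
θ=269°: ex = (C−B)/|BC| = (0.9185,0.3954); ey = (-0.3954,0.9185)
θ=269°: P = B + 1.73·ex + 1.61·ey = (0.9349,1.1630)

θ=4°: 1.89 2.26
θ=38°: 1.86 2.72
θ=59°: 1.71 2.90
θ=269°: 0.93 1.16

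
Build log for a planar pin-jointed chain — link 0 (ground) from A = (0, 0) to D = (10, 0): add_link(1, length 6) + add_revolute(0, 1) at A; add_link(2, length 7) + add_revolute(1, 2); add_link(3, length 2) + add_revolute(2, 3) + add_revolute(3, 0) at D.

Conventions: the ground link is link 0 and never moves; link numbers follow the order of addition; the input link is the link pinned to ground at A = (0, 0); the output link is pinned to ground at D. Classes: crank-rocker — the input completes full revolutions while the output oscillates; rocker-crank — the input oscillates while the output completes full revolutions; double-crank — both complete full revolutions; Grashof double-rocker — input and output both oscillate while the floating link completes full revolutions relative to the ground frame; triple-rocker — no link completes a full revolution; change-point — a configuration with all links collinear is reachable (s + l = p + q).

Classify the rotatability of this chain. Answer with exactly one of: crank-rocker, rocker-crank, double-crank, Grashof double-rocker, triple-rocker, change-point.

lengths: ground=10, input=6, coupler=7, output=2
sorted: s=2 (shortest), l=10 (longest), p+q=13
s + l = 12 vs p + q = 13
s + l < p + q (Grashof) with shortest = output link → rocker-crank

rocker-crank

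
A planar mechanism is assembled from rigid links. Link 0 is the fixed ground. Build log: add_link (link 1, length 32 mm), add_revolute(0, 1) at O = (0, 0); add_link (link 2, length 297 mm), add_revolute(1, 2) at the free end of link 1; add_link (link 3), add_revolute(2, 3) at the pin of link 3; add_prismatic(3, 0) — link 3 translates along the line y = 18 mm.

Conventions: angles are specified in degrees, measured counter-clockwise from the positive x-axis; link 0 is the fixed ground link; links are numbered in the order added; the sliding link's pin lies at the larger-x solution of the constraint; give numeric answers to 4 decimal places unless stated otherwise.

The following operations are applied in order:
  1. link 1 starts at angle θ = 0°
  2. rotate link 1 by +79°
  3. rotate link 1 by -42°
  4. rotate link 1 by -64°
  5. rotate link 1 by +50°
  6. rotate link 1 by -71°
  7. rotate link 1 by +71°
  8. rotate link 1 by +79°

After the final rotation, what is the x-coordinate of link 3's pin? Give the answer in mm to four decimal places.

geometry: r = 32 mm, L = 297 mm, e = 18 mm; θ starts at 0°
rotate link 1 by +79°: θ ← 0° +79° = 79°
rotate link 1 by -42°: θ ← 79° -42° = 37°
rotate link 1 by -64°: θ ← 37° -64° = -27°
rotate link 1 by +50°: θ ← -27° +50° = 23°
rotate link 1 by -71°: θ ← 23° -71° = -48°
rotate link 1 by +71°: θ ← -48° +71° = 23°
rotate link 1 by +79°: θ ← 23° +79° = 102°
crank pin P = (r cos θ, r sin θ) = (-6.653174, 31.300723)
h = r sin θ − e = 31.300723 − 18 = 13.300723
x = r cos θ + √(L² − h²) = -6.653174 + 296.702024 = 290.048849

290.0488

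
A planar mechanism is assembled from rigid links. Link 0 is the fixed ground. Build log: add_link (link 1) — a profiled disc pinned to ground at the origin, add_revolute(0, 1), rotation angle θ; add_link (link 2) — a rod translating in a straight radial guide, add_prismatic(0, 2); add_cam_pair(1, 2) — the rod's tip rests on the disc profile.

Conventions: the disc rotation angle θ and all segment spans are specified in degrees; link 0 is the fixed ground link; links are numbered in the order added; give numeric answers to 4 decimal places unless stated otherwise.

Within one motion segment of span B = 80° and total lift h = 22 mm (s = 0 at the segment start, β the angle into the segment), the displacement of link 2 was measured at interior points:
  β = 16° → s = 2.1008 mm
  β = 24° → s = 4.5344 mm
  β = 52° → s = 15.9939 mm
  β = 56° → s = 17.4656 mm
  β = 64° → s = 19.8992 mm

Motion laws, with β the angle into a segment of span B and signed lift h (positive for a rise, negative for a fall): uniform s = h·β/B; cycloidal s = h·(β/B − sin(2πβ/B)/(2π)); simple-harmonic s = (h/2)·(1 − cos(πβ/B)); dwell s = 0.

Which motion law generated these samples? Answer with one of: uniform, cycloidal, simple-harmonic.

candidates at β/B = r: uniform s = h·r (linear in β); cycloidal s = h·(r − sin(2πr)/(2π)); simple-harmonic s = (h/2)(1 − cos(πr))
β=16°: printed 2.1008 | uniform 4.4000, cycloidal 1.0700, simple-harmonic 2.1008
β=24°: printed 4.5344 | uniform 6.6000, cycloidal 3.2700, simple-harmonic 4.5344
β=52°: printed 15.9939 | uniform 14.3000, cycloidal 17.1327, simple-harmonic 15.9939
β=56°: printed 17.4656 | uniform 15.4000, cycloidal 18.7300, simple-harmonic 17.4656
β=64°: printed 19.8992 | uniform 17.6000, cycloidal 20.9300, simple-harmonic 19.8992
only one law matches every sample → simple-harmonic

simple-harmonic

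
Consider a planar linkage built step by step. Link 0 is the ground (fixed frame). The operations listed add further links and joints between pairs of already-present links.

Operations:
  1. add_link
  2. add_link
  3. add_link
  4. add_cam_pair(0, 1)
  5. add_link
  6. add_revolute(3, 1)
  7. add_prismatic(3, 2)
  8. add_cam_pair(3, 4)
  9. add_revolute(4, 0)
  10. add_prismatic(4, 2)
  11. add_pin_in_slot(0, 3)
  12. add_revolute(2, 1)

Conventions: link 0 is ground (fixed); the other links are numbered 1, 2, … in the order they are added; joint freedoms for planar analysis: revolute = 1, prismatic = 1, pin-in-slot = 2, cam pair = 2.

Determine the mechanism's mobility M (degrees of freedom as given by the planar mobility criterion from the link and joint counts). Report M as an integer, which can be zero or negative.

ground; <1,0,0>
#1 <2,0,0>
#2 <3,0,0>
#3 <4,0,0>
C:0↔1 J2 <4,0,1>
#4 <5,0,1>
R:3↔1 J1 <5,1,1>
P:3↔2 J1 <5,2,1>
C:3↔4 J2 <5,2,2>
R:4↔0 J1 <5,3,2>
P:4↔2 J1 <5,4,2>
PS:0↔3 J2 <5,4,3>
R:2↔1 J1 <5,5,3>
3×4 − 2×5 − 1×3 = -1

M = -1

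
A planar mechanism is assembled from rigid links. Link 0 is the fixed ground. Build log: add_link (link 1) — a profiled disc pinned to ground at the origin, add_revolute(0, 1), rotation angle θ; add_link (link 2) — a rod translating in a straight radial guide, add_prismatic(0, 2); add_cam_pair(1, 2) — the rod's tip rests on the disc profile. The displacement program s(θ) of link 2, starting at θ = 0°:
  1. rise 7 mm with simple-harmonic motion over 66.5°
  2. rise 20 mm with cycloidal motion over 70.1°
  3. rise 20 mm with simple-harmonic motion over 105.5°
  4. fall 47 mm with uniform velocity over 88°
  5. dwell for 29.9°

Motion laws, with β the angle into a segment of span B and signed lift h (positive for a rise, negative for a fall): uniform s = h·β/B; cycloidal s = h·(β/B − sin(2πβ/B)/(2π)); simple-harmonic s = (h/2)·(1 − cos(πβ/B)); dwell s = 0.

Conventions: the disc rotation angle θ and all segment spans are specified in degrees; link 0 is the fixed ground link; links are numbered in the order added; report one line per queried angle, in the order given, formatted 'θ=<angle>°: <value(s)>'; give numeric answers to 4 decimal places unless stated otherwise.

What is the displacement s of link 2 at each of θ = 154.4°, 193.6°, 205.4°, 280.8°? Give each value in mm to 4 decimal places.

seg 1 [0°–66.5°] simple-harmonic, h=7: full span → s += 7 → s = 7.0000
seg 2 [66.5°–136.6°] cycloidal, h=20: full span → s += 20 → s = 27.0000
seg 3 [136.6°–242.1°] simple-harmonic, h=20: θ=154.4° here. β=17.8, B=105.5. 20/2·(1 − cos(π·0.1687)) = 1.3722 → s = 28.3722
seg 3 [136.6°–242.1°] simple-harmonic, h=20: θ=193.6° here. β=57, B=105.5. 20/2·(1 − cos(π·0.5403)) = 11.2622 → s = 38.2622
seg 3 [136.6°–242.1°] simple-harmonic, h=20: θ=205.4° here. β=68.8, B=105.5. 20/2·(1 − cos(π·0.6521)) = 14.5995 → s = 41.5995
seg 3 [136.6°–242.1°] simple-harmonic, h=20: full span → s += 20 → s = 47.0000
seg 4 [242.1°–330.1°] uniform, h=-47: θ=280.8° here. β=38.7, B=88. -47·38.7/88 = -20.6693 → s = 26.3307

θ=154.4°: 28.3722
θ=193.6°: 38.2622
θ=205.4°: 41.5995
θ=280.8°: 26.3307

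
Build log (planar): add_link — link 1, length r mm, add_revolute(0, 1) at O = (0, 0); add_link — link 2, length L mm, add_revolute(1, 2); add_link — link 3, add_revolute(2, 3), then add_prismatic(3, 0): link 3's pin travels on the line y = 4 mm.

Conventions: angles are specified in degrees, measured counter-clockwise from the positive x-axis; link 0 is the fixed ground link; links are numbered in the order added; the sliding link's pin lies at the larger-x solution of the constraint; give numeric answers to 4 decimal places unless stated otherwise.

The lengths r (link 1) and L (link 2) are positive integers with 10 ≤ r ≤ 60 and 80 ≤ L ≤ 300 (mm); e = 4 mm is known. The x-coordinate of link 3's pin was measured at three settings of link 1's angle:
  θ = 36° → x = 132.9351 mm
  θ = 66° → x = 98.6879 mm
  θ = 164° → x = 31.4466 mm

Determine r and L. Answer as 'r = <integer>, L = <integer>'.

constraint per measurement: (x − r cos θ)² + (r sin θ − e)² = L²
subtracting the θ₁ and θ₂ equations cancels the r² and L² terms:
r = (x₁² − x₂²) / (2[(x₁cos θ₁ + e sin θ₁) − (x₂cos θ₂ + e sin θ₂)]) = 59.9999 → r = 60
L² = (x₁ − r cos θ₁)² + (r sin θ₁ − e)² = 8099.9933 → L = 90.0000 → L = 90
check at θ₃=164°: x = 31.4466 (printed 31.4466) ✓

r = 60, L = 90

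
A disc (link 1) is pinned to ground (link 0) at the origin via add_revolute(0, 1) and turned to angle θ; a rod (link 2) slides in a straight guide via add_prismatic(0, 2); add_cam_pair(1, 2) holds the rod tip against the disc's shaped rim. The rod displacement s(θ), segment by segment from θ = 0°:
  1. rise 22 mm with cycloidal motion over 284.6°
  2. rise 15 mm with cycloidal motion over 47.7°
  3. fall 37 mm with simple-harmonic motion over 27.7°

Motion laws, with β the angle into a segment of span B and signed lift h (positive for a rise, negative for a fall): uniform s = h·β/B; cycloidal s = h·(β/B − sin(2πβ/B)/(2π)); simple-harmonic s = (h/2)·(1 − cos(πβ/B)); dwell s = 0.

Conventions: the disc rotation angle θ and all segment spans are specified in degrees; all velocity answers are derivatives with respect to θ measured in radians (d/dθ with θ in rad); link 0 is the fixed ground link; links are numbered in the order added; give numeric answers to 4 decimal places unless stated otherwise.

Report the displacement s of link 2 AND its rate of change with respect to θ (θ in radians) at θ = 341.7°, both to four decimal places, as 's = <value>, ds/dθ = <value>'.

segment 1 (0° to 284.6°, cycloidal, h = 22) is passed completely: s = 0.0000 + (22) = 22.0000
segment 2 (284.6° to 332.3°, cycloidal, h = 15) is passed completely: s = 22.0000 + (15) = 37.0000
θ = 341.7° falls in segment 3 (332.3° to 360°, simple-harmonic, h = -37): β = 341.7 − 332.3 = 9.4°, B = 27.7°; Δs = -37/2·(1 − cos(π·0.3394)) = -9.5545; s = 37.0000 − 9.5545 = 27.4455
velocity in seg [332.3°–360°] (simple-harmonic), θ in radians: β = 9.4° = 0.1641 rad, B = 27.7° = 0.4835 rad; ds/dθ = (πh/(2B)) sin(πβ/B) = (π·(-37)/(2·0.4835)) sin(π·0.3394) = -105.228165 mm/rad

s = 27.4455, ds/dθ = -105.2282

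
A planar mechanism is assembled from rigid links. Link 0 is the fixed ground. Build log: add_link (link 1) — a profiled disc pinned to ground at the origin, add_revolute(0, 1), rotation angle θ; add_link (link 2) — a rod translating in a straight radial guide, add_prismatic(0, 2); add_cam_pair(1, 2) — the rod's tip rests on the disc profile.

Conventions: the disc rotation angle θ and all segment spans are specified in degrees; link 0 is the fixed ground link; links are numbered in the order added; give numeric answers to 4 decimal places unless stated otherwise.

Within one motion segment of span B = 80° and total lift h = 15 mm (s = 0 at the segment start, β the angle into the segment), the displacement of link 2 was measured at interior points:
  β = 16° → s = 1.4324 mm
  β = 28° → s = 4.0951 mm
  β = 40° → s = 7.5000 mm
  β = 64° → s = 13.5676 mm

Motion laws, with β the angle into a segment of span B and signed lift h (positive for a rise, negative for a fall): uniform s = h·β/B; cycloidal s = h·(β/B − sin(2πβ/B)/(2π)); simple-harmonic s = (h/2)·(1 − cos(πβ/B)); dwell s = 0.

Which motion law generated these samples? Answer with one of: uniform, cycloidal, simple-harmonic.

candidates at β/B = r: uniform s = h·r (linear in β); cycloidal s = h·(r − sin(2πr)/(2π)); simple-harmonic s = (h/2)(1 − cos(πr))
β=16°: printed 1.4324 | uniform 3.0000, cycloidal 0.7295, simple-harmonic 1.4324
β=28°: printed 4.0951 | uniform 5.2500, cycloidal 3.3186, simple-harmonic 4.0951
β=40°: printed 7.5000 | uniform 7.5000, cycloidal 7.5000, simple-harmonic 7.5000
β=64°: printed 13.5676 | uniform 12.0000, cycloidal 14.2705, simple-harmonic 13.5676
only one law matches every sample → simple-harmonic

simple-harmonic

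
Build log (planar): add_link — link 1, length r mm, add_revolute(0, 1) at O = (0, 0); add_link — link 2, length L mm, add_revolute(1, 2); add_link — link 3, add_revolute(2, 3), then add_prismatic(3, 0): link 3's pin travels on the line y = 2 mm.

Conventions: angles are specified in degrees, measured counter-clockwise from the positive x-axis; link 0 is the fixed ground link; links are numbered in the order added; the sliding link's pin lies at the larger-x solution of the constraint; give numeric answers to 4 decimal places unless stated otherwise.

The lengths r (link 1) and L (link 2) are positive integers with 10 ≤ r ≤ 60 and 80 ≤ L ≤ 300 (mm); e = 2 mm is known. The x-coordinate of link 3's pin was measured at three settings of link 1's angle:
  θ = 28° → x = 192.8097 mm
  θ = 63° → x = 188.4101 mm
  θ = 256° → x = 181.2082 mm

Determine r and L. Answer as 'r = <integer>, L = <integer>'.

constraint per measurement: (x − r cos θ)² + (r sin θ − e)² = L²
subtracting the θ₁ and θ₂ equations cancels the r² and L² terms:
r = (x₁² − x₂²) / (2[(x₁cos θ₁ + e sin θ₁) − (x₂cos θ₂ + e sin θ₂)]) = 9.9999 → r = 10
L² = (x₁ − r cos θ₁)² + (r sin θ₁ − e)² = 33855.9843 → L = 184.0000 → L = 184
check at θ₃=256°: x = 181.2082 (printed 181.2082) ✓

r = 10, L = 184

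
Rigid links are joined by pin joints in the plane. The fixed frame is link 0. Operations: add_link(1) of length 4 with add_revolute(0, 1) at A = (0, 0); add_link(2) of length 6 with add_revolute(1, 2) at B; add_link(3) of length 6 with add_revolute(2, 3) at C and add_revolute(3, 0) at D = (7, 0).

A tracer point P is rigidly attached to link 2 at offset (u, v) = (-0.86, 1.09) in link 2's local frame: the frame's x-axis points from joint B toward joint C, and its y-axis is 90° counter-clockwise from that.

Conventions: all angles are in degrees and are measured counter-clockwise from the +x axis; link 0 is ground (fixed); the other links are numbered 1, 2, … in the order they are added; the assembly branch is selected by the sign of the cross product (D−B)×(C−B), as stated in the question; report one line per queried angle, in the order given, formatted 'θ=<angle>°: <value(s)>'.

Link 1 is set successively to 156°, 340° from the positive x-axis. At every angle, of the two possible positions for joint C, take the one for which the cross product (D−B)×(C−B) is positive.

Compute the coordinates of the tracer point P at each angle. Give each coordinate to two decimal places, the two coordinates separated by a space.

A=(0,0), D=(7.00,0)
θ=156°: B = A + 4.00·(cos156°, sin156°) = (-3.6542, 1.6269)
θ=156°: |BD| = 10.7777
θ=156°: circle(B,6.00) ∩ circle(D,6.00): a=5.3888, h=2.6383
θ=156°:   candidates: C₊=(2.0712,3.4215) cross=28.434; C₋=(1.2747,-1.7945) cross=-28.434
θ=156°:   branch + wants cross > 0 → take C=(2.0712,3.4215) (cross=28.434)
θ=156°: ex = (C−B)/|BC| = (0.9542,0.2991); ey = (-0.2991,0.9542)
θ=156°: P = B + -0.86·ex + 1.09·ey = (-4.8008,2.4098)
θ=340°: B = A + 4.00·(cos340°, sin340°) = (3.7588, -1.3681)
θ=340°: |BD| = 3.5181
θ=340°: circle(B,6.00) ∩ circle(D,6.00): a=1.7591, h=5.7363
θ=340°:   candidates: C₊=(3.1487,4.6008) cross=20.181; C₋=(7.6101,-5.9689) cross=-20.181
θ=340°:   branch + wants cross > 0 → take C=(3.1487,4.6008) (cross=20.181)
θ=340°: ex = (C−B)/|BC| = (-0.1017,0.9948); ey = (-0.9948,-0.1017)
θ=340°: P = B + -0.86·ex + 1.09·ey = (2.7619,-2.3345)

θ=156°: -4.80 2.41
θ=340°: 2.76 -2.33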